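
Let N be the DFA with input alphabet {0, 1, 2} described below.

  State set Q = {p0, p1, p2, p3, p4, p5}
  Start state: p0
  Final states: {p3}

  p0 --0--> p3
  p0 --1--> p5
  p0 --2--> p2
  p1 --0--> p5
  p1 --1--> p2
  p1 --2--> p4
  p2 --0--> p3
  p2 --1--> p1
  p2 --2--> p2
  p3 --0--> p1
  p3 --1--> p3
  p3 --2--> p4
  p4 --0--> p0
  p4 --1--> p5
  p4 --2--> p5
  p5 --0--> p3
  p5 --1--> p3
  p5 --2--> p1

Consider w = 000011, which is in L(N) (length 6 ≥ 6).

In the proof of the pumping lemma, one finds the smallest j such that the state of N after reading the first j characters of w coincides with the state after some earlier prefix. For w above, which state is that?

State sequence: p0 -0-> p3 -0-> p1 -0-> p5 -0-> p3 -1-> p3 -1-> p3
First repeat at step 4: p3 was already visited.

The earliest repeat is at step j = 4: N is in p3, which it already visited at step i = 1.

p3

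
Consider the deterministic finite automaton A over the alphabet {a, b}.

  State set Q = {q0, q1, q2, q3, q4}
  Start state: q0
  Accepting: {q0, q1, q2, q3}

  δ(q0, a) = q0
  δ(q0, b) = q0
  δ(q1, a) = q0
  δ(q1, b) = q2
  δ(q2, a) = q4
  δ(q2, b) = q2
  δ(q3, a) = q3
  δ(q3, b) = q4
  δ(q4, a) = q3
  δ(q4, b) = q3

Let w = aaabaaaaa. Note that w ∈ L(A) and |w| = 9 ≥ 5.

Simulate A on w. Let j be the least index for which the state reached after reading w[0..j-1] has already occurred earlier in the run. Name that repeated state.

q0

Run of A on w = a a a b a a a a a:
  step 0: q0  (start)
  step 1: q0  (read a: q0→q0)   ← first repeat (q0 seen earlier)
  step 2: q0  (read a: q0→q0)
  step 3: q0  (read a: q0→q0)
  step 4: q0  (read b: q0→q0)
  step 5: q0  (read a: q0→q0)
  step 6: q0  (read a: q0→q0)
  step 7: q0  (read a: q0→q0)
  step 8: q0  (read a: q0→q0)
  step 9: q0  (read a: q0→q0)

The earliest repeat is at step j = 1: A is in q0, which it already visited at step i = 0.
The DFA has 5 states, so the proof of the pumping lemma guarantees a repeated state among the first 5+1 visited; the segment between the two visits is the pumpable y.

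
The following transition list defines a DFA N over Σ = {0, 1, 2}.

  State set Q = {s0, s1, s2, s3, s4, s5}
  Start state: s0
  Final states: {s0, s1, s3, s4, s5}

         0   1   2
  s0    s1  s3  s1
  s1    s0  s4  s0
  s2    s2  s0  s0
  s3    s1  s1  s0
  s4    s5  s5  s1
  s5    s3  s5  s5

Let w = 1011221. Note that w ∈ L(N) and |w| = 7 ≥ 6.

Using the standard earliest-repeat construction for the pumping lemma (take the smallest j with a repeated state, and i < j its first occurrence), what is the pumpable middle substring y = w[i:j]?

Run of N on w = 1 0 1 1 2 2 1:
  step 0: s0  (start)
  step 1: s3  (read 1: s0→s3)
  step 2: s1  (read 0: s3→s1)
  step 3: s4  (read 1: s1→s4)
  step 4: s5  (read 1: s4→s5)
  step 5: s5  (read 2: s5→s5)   ← first repeat (s5 seen earlier)
  step 6: s5  (read 2: s5→s5)
  step 7: s5  (read 1: s5→s5)

So i = 4, j = 5, giving x = w[0:4] = 1011, y = w[4:5] = 2, z = w[5:7] = 21.
Check: |xy| = 5 ≤ 6 and |y| = 1 ≥ 1. Reading y takes N from s5 back to s5, so every xyⁱz is accepted.

2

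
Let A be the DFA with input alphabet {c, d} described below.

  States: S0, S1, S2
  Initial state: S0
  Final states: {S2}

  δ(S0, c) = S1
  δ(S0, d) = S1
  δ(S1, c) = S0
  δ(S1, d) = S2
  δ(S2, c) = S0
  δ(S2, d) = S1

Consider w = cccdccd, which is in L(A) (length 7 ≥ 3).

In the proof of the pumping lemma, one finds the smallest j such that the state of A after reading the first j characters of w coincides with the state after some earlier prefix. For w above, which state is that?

S0

State sequence: S0 -c-> S1 -c-> S0 -c-> S1 -d-> S2 -c-> S0 -c-> S1 -d-> S2
First repeat at step 2: S0 was already visited.

The earliest repeat is at step j = 2: A is in S0, which it already visited at step i = 0.
Since A has 3 states, any run of length ≥ 3 visits 3+1 states, so by pigeonhole some state repeats within the first 3 steps — that repeat gives the pumpable loop.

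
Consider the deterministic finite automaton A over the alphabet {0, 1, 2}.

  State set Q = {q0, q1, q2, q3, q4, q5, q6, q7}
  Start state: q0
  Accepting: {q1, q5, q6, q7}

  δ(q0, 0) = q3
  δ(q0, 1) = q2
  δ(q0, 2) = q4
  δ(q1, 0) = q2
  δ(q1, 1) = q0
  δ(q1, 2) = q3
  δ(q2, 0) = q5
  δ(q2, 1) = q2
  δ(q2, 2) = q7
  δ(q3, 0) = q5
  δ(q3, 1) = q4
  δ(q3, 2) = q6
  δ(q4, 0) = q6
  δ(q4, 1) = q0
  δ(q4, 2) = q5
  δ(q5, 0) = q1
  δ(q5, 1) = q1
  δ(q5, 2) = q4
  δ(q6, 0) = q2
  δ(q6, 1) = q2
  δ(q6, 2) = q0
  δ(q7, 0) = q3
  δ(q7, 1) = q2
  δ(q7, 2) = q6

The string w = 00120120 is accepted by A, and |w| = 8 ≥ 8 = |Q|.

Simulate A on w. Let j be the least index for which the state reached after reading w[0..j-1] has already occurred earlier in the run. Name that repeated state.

q3

Run of A on w = 0 0 1 2 0 1 2 0:
  step 0: q0  (start)
  step 1: q3  (read 0: q0→q3)
  step 2: q5  (read 0: q3→q5)
  step 3: q1  (read 1: q5→q1)
  step 4: q3  (read 2: q1→q3)   ← first repeat (q3 seen earlier)
  step 5: q5  (read 0: q3→q5)
  step 6: q1  (read 1: q5→q1)
  step 7: q3  (read 2: q1→q3)
  step 8: q5  (read 0: q3→q5)

The earliest repeat is at step j = 4: A is in q3, which it already visited at step i = 1.
The DFA has 8 states, so the proof of the pumping lemma guarantees a repeated state among the first 8+1 visited; the segment between the two visits is the pumpable y.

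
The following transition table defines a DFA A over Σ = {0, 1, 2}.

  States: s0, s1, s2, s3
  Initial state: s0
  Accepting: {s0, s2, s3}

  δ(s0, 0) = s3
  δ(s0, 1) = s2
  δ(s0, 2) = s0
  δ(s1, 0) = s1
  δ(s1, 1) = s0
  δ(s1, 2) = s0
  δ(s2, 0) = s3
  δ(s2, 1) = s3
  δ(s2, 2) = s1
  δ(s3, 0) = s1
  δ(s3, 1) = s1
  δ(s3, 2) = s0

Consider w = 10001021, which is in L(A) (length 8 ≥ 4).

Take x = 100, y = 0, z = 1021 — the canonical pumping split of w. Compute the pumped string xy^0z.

xy⁰z = xz = 100·1021 = 1001021.
Reading y = 0 takes A from s1 back to s1, so after x the machine is still in s1, and z then leads to the accepting state s2. Hence 1001021 ∈ L(A).

1001021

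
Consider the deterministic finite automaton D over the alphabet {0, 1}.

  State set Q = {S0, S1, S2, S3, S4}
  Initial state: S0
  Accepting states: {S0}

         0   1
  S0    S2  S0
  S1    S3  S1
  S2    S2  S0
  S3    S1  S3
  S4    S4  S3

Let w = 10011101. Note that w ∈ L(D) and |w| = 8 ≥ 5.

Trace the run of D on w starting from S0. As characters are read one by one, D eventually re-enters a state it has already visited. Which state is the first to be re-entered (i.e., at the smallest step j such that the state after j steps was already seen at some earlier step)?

S0

State sequence: S0 -1-> S0 -0-> S2 -0-> S2 -1-> S0 -1-> S0 -1-> S0 -0-> S2 -1-> S0
First repeat at step 1: S0 was already visited.

The earliest repeat is at step j = 1: D is in S0, which it already visited at step i = 0.
The DFA has 5 states, so the proof of the pumping lemma guarantees a repeated state among the first 5+1 visited; the segment between the two visits is the pumpable y.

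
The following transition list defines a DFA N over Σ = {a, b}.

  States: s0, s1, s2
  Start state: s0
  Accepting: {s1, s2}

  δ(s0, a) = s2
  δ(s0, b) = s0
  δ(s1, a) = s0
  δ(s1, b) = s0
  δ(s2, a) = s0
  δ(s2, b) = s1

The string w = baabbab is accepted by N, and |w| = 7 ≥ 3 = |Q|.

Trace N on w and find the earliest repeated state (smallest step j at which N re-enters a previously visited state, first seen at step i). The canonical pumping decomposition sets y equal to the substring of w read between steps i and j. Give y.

b

State sequence: s0 -b-> s0 -a-> s2 -a-> s0 -b-> s0 -b-> s0 -a-> s2 -b-> s1
First repeat at step 1: s0 was already visited.

So i = 0, j = 1, giving x = w[0:0] = ε, y = w[0:1] = b, z = w[1:7] = aabbab.
Check: |xy| = 1 ≤ 3 and |y| = 1 ≥ 1. Reading y takes N from s0 back to s0, so every xyⁱz is accepted.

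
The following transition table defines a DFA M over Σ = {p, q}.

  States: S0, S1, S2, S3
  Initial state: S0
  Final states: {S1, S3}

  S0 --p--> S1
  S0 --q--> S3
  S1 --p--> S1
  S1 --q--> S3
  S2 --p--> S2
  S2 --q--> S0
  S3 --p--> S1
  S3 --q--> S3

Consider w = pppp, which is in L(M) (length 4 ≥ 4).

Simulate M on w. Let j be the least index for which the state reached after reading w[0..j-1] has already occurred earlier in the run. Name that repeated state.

Run of M on w = p p p p:
  step 0: S0  (start)
  step 1: S1  (read p: S0→S1)
  step 2: S1  (read p: S1→S1)   ← first repeat (S1 seen earlier)
  step 3: S1  (read p: S1→S1)
  step 4: S1  (read p: S1→S1)

The earliest repeat is at step j = 2: M is in S1, which it already visited at step i = 1.
With |Q| = 4, pigeonhole forces a state repeat no later than step 4; the substring read between the first and second visits to that state can be pumped.

S1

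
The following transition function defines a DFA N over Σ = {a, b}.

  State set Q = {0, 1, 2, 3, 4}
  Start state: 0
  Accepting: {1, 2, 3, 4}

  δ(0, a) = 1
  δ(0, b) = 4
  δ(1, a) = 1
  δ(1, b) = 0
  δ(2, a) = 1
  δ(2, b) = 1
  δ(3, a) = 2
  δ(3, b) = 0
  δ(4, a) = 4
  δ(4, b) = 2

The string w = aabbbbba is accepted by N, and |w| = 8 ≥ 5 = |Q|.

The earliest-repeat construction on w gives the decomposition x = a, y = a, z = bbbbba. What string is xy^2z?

xy^2z = a·a·a·bbbbba = aaabbbbba.
Reading y = a takes N from 1 back to 1, so after x·y·y the machine is still in 1, and z then leads to the accepting state 1. Hence aaabbbbba ∈ L(N).

aaabbbbba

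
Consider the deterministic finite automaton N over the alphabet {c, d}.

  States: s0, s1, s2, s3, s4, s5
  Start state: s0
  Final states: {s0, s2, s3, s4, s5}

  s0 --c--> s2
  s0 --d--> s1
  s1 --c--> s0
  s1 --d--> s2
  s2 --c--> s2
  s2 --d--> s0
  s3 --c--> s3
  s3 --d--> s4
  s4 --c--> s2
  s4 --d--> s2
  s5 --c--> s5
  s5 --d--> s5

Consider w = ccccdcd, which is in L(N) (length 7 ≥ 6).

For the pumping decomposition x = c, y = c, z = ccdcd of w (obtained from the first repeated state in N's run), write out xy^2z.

cccccdcd

xy^2z = c·c·c·ccdcd = cccccdcd.
Reading y = c takes N from s2 back to s2, so after x·y·y the machine is still in s2, and z then leads to the accepting state s0. Hence cccccdcd ∈ L(N).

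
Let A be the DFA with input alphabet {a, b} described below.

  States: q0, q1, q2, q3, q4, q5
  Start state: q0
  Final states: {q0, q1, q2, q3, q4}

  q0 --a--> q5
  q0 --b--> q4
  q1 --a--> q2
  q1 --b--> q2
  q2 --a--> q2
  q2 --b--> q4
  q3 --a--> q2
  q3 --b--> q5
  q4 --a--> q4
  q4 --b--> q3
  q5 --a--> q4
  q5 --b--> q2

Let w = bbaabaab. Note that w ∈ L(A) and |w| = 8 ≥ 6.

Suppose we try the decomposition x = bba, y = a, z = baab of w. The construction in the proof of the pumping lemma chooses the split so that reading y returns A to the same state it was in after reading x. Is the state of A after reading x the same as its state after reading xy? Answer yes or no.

State sequence: q0 -b-> q4 -b-> q3 -a-> q2 -a-> q2

After x (step 3): q2. After xy (step 4): q2.
They match, so y = a drives A around a cycle from q2 back to itself; pumping y any number of times keeps A in q2 before reading z, and xyⁱz ∈ L(A) for every i ≥ 0.

yes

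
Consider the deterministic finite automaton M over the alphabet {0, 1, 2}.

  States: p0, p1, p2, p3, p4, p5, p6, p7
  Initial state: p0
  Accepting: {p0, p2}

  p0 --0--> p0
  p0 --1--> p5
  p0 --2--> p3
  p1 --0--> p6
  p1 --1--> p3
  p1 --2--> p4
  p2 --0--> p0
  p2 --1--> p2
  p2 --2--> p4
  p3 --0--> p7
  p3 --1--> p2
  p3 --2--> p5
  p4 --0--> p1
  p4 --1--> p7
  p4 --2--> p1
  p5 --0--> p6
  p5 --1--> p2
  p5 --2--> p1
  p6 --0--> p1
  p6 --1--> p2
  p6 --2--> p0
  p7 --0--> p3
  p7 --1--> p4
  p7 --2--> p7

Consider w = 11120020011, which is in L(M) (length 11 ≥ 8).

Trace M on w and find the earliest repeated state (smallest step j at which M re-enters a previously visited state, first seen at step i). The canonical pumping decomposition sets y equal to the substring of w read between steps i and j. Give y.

1

Run of M on w = 1 1 1 2 0 0 2 0 0 1 1:
  step 0: p0  (start)
  step 1: p5  (read 1: p0→p5)
  step 2: p2  (read 1: p5→p2)
  step 3: p2  (read 1: p2→p2)   ← first repeat (p2 seen earlier)
  step 4: p4  (read 2: p2→p4)
  step 5: p1  (read 0: p4→p1)
  step 6: p6  (read 0: p1→p6)
  step 7: p0  (read 2: p6→p0)
  step 8: p0  (read 0: p0→p0)
  step 9: p0  (read 0: p0→p0)
  step 10: p5  (read 1: p0→p5)
  step 11: p2  (read 1: p5→p2)

So i = 2, j = 3, giving x = w[0:2] = 11, y = w[2:3] = 1, z = w[3:11] = 20020011.
Check: |xy| = 3 ≤ 8 and |y| = 1 ≥ 1. Reading y takes M from p2 back to p2, so every xyⁱz is accepted.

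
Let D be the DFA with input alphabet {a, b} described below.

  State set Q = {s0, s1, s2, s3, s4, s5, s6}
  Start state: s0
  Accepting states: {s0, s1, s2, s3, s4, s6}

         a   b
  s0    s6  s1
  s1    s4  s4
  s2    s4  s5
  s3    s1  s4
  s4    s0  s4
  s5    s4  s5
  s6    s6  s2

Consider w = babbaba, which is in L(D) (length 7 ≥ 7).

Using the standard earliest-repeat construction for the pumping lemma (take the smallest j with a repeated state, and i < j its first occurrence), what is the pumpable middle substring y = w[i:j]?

State sequence: s0 -b-> s1 -a-> s4 -b-> s4 -b-> s4 -a-> s0 -b-> s1 -a-> s4
First repeat at step 3: s4 was already visited.

So i = 2, j = 3, giving x = w[0:2] = ba, y = w[2:3] = b, z = w[3:7] = baba.
Check: |xy| = 3 ≤ 7 and |y| = 1 ≥ 1. Reading y takes D from s4 back to s4, so every xyⁱz is accepted.
Since D has 7 states, any run of length ≥ 7 visits 7+1 states, so by pigeonhole some state repeats within the first 7 steps — that repeat gives the pumpable loop.

b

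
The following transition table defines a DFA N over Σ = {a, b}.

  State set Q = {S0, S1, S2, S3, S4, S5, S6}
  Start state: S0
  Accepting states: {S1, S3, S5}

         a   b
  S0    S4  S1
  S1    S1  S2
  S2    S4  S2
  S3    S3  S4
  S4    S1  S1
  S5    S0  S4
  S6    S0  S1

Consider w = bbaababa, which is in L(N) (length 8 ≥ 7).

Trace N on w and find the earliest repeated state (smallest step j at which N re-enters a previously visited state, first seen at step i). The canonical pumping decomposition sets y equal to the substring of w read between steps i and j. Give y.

baa

Run of N on w = b b a a b a b a:
  step 0: S0  (start)
  step 1: S1  (read b: S0→S1)
  step 2: S2  (read b: S1→S2)
  step 3: S4  (read a: S2→S4)
  step 4: S1  (read a: S4→S1)   ← first repeat (S1 seen earlier)
  step 5: S2  (read b: S1→S2)
  step 6: S4  (read a: S2→S4)
  step 7: S1  (read b: S4→S1)
  step 8: S1  (read a: S1→S1)

So i = 1, j = 4, giving x = w[0:1] = b, y = w[1:4] = baa, z = w[4:8] = baba.
Check: |xy| = 4 ≤ 7 and |y| = 3 ≥ 1. Reading y takes N from S1 back to S1, so every xyⁱz is accepted.
The DFA has 7 states, so the proof of the pumping lemma guarantees a repeated state among the first 7+1 visited; the segment between the two visits is the pumpable y.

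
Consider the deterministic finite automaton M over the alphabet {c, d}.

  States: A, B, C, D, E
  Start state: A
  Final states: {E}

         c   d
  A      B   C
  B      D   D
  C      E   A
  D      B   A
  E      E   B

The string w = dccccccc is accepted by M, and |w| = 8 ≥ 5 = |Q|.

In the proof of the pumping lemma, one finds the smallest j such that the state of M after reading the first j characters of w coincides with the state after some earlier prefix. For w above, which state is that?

Run of M on w = d c c c c c c c:
  step 0: A  (start)
  step 1: C  (read d: A→C)
  step 2: E  (read c: C→E)
  step 3: E  (read c: E→E)   ← first repeat (E seen earlier)
  step 4: E  (read c: E→E)
  step 5: E  (read c: E→E)
  step 6: E  (read c: E→E)
  step 7: E  (read c: E→E)
  step 8: E  (read c: E→E)

The earliest repeat is at step j = 3: M is in E, which it already visited at step i = 2.
The DFA has 5 states, so the proof of the pumping lemma guarantees a repeated state among the first 5+1 visited; the segment between the two visits is the pumpable y.

E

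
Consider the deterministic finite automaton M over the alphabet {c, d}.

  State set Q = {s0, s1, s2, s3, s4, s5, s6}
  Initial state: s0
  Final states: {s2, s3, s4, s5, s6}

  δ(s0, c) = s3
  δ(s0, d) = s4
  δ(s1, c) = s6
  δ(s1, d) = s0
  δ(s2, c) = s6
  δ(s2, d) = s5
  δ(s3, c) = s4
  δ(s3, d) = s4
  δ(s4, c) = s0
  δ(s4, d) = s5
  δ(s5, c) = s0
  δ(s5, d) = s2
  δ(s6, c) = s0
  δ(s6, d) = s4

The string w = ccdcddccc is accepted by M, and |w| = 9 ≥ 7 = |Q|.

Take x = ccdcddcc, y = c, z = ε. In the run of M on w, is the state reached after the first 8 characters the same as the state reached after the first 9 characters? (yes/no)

Run of M on the first 9 characters of w = c c d c d d c c c:
  step 0: s0  (start)
  step 1: s3  (read c: s0→s3)
  step 2: s4  (read c: s3→s4)
  step 3: s5  (read d: s4→s5)
  step 4: s0  (read c: s5→s0)
  step 5: s4  (read d: s0→s4)
  step 6: s5  (read d: s4→s5)
  step 7: s0  (read c: s5→s0)
  step 8: s3  (read c: s0→s3)
  step 9: s4  (read c: s3→s4)

After x (step 8): s3. After xy (step 9): s4.
They differ (s3 ≠ s4), so y is not a cycle from the state after x; this split is not the one the pumping-lemma construction produces, and pumping y need not keep the string in L(M).

no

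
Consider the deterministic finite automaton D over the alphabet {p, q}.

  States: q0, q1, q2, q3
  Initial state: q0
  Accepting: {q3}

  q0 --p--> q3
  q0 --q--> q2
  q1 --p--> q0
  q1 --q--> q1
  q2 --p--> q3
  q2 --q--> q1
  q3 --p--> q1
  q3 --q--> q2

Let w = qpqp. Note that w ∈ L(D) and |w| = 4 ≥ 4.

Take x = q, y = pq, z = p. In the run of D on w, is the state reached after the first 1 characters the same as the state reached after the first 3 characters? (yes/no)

yes

Run of D on the first 3 characters of w = q p q:
  step 0: q0  (start)
  step 1: q2  (read q: q0→q2)
  step 2: q3  (read p: q2→q3)
  step 3: q2  (read q: q3→q2)

After x (step 1): q2. After xy (step 3): q2.
They match, so y = pq drives D around a cycle from q2 back to itself; pumping y any number of times keeps D in q2 before reading z, and xyⁱz ∈ L(D) for every i ≥ 0.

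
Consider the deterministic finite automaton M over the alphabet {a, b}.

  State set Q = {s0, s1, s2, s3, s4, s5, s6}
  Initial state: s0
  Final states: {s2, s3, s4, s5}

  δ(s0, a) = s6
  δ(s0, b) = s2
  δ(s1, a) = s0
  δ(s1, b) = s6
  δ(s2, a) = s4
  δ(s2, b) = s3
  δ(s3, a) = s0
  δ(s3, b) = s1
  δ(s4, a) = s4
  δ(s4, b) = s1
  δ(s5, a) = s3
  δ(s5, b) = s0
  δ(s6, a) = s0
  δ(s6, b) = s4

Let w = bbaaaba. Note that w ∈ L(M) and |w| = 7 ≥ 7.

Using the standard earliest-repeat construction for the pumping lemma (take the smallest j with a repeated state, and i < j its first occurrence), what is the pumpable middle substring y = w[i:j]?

bba

State sequence: s0 -b-> s2 -b-> s3 -a-> s0 -a-> s6 -a-> s0 -b-> s2 -a-> s4
First repeat at step 3: s0 was already visited.

So i = 0, j = 3, giving x = w[0:0] = ε, y = w[0:3] = bba, z = w[3:7] = aaba.
Check: |xy| = 3 ≤ 7 and |y| = 3 ≥ 1. Reading y takes M from s0 back to s0, so every xyⁱz is accepted.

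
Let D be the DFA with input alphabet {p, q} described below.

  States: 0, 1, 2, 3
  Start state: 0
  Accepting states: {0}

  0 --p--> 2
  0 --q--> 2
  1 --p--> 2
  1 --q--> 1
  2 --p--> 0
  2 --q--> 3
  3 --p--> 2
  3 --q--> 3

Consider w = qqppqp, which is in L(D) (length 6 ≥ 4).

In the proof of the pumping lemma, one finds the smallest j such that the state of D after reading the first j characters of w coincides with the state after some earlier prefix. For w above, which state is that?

2

State sequence: 0 -q-> 2 -q-> 3 -p-> 2 -p-> 0 -q-> 2 -p-> 0
First repeat at step 3: 2 was already visited.

The earliest repeat is at step j = 3: D is in 2, which it already visited at step i = 1.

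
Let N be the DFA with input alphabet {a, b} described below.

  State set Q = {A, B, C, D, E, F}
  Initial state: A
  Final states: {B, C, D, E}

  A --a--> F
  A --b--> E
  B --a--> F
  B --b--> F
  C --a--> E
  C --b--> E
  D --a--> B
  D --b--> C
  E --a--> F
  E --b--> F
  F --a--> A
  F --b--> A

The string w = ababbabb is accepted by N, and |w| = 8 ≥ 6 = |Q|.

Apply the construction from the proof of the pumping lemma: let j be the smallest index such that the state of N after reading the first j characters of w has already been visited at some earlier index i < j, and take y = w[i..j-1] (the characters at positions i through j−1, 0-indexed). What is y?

State sequence: A -a-> F -b-> A -a-> F -b-> A -b-> E -a-> F -b-> A -b-> E
First repeat at step 2: A was already visited.

So i = 0, j = 2, giving x = w[0:0] = ε, y = w[0:2] = ab, z = w[2:8] = abbabb.
Check: |xy| = 2 ≤ 6 and |y| = 2 ≥ 1. Reading y takes N from A back to A, so every xyⁱz is accepted.

ab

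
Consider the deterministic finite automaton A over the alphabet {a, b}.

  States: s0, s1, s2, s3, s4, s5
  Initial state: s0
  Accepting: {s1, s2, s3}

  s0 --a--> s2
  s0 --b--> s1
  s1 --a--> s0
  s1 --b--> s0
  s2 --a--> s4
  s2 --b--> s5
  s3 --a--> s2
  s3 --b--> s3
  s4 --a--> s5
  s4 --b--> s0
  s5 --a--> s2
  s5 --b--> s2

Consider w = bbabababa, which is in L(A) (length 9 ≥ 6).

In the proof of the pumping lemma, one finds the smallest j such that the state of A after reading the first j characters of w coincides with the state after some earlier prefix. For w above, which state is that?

Run of A on w = b b a b a b a b a:
  step 0: s0  (start)
  step 1: s1  (read b: s0→s1)
  step 2: s0  (read b: s1→s0)   ← first repeat (s0 seen earlier)
  step 3: s2  (read a: s0→s2)
  step 4: s5  (read b: s2→s5)
  step 5: s2  (read a: s5→s2)
  step 6: s5  (read b: s2→s5)
  step 7: s2  (read a: s5→s2)
  step 8: s5  (read b: s2→s5)
  step 9: s2  (read a: s5→s2)

The earliest repeat is at step j = 2: A is in s0, which it already visited at step i = 0.
The DFA has 6 states, so the proof of the pumping lemma guarantees a repeated state among the first 6+1 visited; the segment between the two visits is the pumpable y.

s0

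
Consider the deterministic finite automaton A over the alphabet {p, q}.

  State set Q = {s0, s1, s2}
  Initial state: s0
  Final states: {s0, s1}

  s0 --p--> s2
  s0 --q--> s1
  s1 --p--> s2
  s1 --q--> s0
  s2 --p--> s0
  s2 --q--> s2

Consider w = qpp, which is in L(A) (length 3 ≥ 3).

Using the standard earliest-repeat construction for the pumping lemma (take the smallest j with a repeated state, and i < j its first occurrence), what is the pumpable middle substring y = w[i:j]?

State sequence: s0 -q-> s1 -p-> s2 -p-> s0
First repeat at step 3: s0 was already visited.

So i = 0, j = 3, giving x = w[0:0] = ε, y = w[0:3] = qpp, z = w[3:3] = ε.
Check: |xy| = 3 ≤ 3 and |y| = 3 ≥ 1. Reading y takes A from s0 back to s0, so every xyⁱz is accepted.
Pumping length from the standard proof: p = 3 (the number of states). The repeated state found above gives |xy| = j ≤ 3 and |y| = j − i ≥ 1.

qpp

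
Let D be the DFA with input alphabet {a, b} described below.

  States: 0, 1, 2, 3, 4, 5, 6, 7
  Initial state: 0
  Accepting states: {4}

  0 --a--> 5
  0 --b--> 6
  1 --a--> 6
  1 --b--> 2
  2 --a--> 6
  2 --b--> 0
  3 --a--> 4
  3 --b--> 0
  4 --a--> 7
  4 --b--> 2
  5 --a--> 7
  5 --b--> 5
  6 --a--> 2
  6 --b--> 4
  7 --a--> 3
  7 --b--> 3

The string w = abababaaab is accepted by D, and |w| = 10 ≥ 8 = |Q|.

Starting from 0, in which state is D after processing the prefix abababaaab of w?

State sequence: 0 -a-> 5 -b-> 5 -a-> 7 -b-> 3 -a-> 4 -b-> 2 -a-> 6 -a-> 2 -a-> 6 -b-> 4

After reading 10 characters, D is in state 4.

4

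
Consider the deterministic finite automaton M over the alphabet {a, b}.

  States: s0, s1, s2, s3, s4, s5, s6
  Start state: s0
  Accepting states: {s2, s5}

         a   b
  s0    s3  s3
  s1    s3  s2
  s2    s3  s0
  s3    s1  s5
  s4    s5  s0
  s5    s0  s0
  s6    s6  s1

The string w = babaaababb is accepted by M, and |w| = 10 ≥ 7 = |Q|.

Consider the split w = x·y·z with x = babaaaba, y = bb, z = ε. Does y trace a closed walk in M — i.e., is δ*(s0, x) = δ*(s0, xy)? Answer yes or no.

Run of M on the first 10 characters of w = b a b a a a b a b b:
  step 0: s0  (start)
  step 1: s3  (read b: s0→s3)
  step 2: s1  (read a: s3→s1)
  step 3: s2  (read b: s1→s2)
  step 4: s3  (read a: s2→s3)
  step 5: s1  (read a: s3→s1)
  step 6: s3  (read a: s1→s3)
  step 7: s5  (read b: s3→s5)
  step 8: s0  (read a: s5→s0)
  step 9: s3  (read b: s0→s3)
  step 10: s5  (read b: s3→s5)

After x (step 8): s0. After xy (step 10): s5.
They differ (s0 ≠ s5), so y is not a cycle from the state after x; this split is not the one the pumping-lemma construction produces, and pumping y need not keep the string in L(M).

no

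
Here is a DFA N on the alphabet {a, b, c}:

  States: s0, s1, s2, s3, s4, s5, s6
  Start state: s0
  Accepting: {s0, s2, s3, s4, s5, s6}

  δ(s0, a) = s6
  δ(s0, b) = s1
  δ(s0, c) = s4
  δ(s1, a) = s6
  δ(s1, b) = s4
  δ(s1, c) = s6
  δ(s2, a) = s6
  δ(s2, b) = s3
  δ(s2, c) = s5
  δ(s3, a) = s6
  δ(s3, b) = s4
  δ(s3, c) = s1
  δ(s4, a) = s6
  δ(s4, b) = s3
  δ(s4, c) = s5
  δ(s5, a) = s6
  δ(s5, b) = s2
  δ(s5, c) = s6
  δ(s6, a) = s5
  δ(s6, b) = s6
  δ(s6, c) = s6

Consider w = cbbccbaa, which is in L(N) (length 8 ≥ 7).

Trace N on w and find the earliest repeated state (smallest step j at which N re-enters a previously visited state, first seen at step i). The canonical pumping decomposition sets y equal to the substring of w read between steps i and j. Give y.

bb

Run of N on w = c b b c c b a a:
  step 0: s0  (start)
  step 1: s4  (read c: s0→s4)
  step 2: s3  (read b: s4→s3)
  step 3: s4  (read b: s3→s4)   ← first repeat (s4 seen earlier)
  step 4: s5  (read c: s4→s5)
  step 5: s6  (read c: s5→s6)
  step 6: s6  (read b: s6→s6)
  step 7: s5  (read a: s6→s5)
  step 8: s6  (read a: s5→s6)

So i = 1, j = 3, giving x = w[0:1] = c, y = w[1:3] = bb, z = w[3:8] = ccbaa.
Check: |xy| = 3 ≤ 7 and |y| = 2 ≥ 1. Reading y takes N from s4 back to s4, so every xyⁱz is accepted.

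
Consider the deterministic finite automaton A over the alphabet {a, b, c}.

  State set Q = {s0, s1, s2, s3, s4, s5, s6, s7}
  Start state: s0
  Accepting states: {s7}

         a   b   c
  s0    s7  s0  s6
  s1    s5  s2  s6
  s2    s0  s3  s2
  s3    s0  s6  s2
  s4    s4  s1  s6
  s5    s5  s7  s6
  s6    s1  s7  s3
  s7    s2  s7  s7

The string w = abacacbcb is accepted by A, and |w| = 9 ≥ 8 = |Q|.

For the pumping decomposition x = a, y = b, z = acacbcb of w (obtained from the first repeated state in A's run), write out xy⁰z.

xy⁰z = xz = a·acacbcb = aacacbcb.
Reading y = b takes A from s7 back to s7, so after x the machine is still in s7, and z then leads to the accepting state s7. Hence aacacbcb ∈ L(A).

aacacbcb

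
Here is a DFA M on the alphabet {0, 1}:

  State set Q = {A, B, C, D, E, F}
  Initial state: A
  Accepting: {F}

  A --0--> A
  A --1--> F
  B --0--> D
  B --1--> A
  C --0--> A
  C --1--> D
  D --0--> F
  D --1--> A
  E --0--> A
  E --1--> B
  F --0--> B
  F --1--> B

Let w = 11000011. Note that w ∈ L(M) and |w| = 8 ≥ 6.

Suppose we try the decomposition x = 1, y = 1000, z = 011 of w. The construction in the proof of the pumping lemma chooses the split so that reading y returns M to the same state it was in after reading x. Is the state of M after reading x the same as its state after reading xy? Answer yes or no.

no

Run of M on the first 5 characters of w = 1 1 0 0 0:
  step 0: A  (start)
  step 1: F  (read 1: A→F)
  step 2: B  (read 1: F→B)
  step 3: D  (read 0: B→D)
  step 4: F  (read 0: D→F)
  step 5: B  (read 0: F→B)

After x (step 1): F. After xy (step 5): B.
They differ (F ≠ B), so y is not a cycle from the state after x; this split is not the one the pumping-lemma construction produces, and pumping y need not keep the string in L(M).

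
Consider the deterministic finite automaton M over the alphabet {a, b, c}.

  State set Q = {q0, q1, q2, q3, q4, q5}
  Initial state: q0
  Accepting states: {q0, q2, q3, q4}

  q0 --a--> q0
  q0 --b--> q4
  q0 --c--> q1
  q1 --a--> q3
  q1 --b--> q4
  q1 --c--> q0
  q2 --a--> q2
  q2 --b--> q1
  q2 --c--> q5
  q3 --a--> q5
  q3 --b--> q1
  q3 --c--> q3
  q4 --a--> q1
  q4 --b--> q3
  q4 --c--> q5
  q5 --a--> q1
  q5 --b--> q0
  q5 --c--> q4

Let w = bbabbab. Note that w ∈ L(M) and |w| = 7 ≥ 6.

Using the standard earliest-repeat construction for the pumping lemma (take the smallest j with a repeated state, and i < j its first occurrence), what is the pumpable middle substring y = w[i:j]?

State sequence: q0 -b-> q4 -b-> q3 -a-> q5 -b-> q0 -b-> q4 -a-> q1 -b-> q4
First repeat at step 4: q0 was already visited.

So i = 0, j = 4, giving x = w[0:0] = ε, y = w[0:4] = bbab, z = w[4:7] = bab.
Check: |xy| = 4 ≤ 6 and |y| = 4 ≥ 1. Reading y takes M from q0 back to q0, so every xyⁱz is accepted.

bbab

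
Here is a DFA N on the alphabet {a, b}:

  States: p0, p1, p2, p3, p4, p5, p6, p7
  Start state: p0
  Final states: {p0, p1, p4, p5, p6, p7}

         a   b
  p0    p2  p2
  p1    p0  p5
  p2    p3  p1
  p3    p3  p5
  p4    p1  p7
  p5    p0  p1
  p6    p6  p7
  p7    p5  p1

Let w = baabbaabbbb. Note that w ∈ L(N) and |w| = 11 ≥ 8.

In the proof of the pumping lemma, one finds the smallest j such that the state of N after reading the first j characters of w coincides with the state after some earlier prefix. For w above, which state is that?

p3

State sequence: p0 -b-> p2 -a-> p3 -a-> p3 -b-> p5 -b-> p1 -a-> p0 -a-> p2 -b-> p1 -b-> p5 -b-> p1 -b-> p5
First repeat at step 3: p3 was already visited.

The earliest repeat is at step j = 3: N is in p3, which it already visited at step i = 2.
With |Q| = 8, pigeonhole forces a state repeat no later than step 8; the substring read between the first and second visits to that state can be pumped.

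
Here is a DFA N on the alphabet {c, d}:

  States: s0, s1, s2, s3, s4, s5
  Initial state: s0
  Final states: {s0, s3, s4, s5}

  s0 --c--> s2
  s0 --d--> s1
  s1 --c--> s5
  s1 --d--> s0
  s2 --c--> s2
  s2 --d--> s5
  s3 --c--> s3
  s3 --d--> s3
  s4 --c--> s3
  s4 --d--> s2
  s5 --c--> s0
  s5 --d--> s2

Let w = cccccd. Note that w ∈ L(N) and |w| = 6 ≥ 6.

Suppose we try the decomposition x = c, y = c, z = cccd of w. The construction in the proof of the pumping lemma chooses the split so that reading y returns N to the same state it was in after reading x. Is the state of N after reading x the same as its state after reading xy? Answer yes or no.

yes

Run of N on the first 2 characters of w = c c:
  step 0: s0  (start)
  step 1: s2  (read c: s0→s2)
  step 2: s2  (read c: s2→s2)

After x (step 1): s2. After xy (step 2): s2.
They match, so y = c drives N around a cycle from s2 back to itself; pumping y any number of times keeps N in s2 before reading z, and xyⁱz ∈ L(N) for every i ≥ 0.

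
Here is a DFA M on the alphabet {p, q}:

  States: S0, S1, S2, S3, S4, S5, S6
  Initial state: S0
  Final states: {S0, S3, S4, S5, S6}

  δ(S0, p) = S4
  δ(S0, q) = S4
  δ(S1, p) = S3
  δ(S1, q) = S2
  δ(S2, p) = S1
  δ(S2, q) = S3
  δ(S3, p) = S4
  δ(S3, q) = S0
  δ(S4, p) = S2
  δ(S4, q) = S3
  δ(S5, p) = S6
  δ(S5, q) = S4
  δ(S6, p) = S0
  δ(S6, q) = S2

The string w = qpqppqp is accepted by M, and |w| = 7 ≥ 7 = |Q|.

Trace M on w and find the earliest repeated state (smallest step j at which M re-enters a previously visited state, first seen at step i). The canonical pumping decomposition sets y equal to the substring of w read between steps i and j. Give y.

pqp

Run of M on w = q p q p p q p:
  step 0: S0  (start)
  step 1: S4  (read q: S0→S4)
  step 2: S2  (read p: S4→S2)
  step 3: S3  (read q: S2→S3)
  step 4: S4  (read p: S3→S4)   ← first repeat (S4 seen earlier)
  step 5: S2  (read p: S4→S2)
  step 6: S3  (read q: S2→S3)
  step 7: S4  (read p: S3→S4)

So i = 1, j = 4, giving x = w[0:1] = q, y = w[1:4] = pqp, z = w[4:7] = pqp.
Check: |xy| = 4 ≤ 7 and |y| = 3 ≥ 1. Reading y takes M from S4 back to S4, so every xyⁱz is accepted.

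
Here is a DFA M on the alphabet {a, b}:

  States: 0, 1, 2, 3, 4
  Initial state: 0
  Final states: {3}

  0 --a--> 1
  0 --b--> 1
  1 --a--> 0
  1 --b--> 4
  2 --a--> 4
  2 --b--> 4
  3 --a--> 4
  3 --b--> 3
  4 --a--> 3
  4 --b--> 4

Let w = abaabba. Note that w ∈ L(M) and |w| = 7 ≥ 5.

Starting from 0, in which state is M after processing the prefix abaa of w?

Run of M on the first 4 characters of w = a b a a:
  step 0: 0  (start)
  step 1: 1  (read a: 0→1)
  step 2: 4  (read b: 1→4)
  step 3: 3  (read a: 4→3)
  step 4: 4  (read a: 3→4)

After reading 4 characters, M is in state 4.
(This kind of state-tracing is the core of the pumping-lemma construction: with 5 states, pigeonhole forces a repeat within the first 5 steps.)

4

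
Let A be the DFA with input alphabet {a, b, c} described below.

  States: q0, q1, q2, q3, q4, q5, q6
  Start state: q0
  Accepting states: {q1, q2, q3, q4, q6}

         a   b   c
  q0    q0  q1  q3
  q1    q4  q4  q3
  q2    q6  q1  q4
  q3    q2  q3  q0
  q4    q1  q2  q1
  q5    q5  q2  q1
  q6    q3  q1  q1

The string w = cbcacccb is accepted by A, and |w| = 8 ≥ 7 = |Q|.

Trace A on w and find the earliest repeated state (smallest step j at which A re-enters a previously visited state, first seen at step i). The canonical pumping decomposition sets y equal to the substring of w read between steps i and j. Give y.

b

Run of A on w = c b c a c c c b:
  step 0: q0  (start)
  step 1: q3  (read c: q0→q3)
  step 2: q3  (read b: q3→q3)   ← first repeat (q3 seen earlier)
  step 3: q0  (read c: q3→q0)
  step 4: q0  (read a: q0→q0)
  step 5: q3  (read c: q0→q3)
  step 6: q0  (read c: q3→q0)
  step 7: q3  (read c: q0→q3)
  step 8: q3  (read b: q3→q3)

So i = 1, j = 2, giving x = w[0:1] = c, y = w[1:2] = b, z = w[2:8] = cacccb.
Check: |xy| = 2 ≤ 7 and |y| = 1 ≥ 1. Reading y takes A from q3 back to q3, so every xyⁱz is accepted.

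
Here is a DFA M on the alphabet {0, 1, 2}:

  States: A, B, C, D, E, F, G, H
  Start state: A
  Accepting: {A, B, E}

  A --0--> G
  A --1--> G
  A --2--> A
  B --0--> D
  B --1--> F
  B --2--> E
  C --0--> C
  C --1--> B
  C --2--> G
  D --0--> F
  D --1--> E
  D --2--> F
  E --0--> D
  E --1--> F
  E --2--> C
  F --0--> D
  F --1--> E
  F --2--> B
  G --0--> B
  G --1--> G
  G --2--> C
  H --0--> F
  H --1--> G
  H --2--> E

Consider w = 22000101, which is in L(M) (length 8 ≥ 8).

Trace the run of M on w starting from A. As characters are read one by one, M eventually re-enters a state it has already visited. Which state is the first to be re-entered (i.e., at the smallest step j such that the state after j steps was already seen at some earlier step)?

A

Run of M on w = 2 2 0 0 0 1 0 1:
  step 0: A  (start)
  step 1: A  (read 2: A→A)   ← first repeat (A seen earlier)
  step 2: A  (read 2: A→A)
  step 3: G  (read 0: A→G)
  step 4: B  (read 0: G→B)
  step 5: D  (read 0: B→D)
  step 6: E  (read 1: D→E)
  step 7: D  (read 0: E→D)
  step 8: E  (read 1: D→E)

The earliest repeat is at step j = 1: M is in A, which it already visited at step i = 0.
With |Q| = 8, pigeonhole forces a state repeat no later than step 8; the substring read between the first and second visits to that state can be pumped.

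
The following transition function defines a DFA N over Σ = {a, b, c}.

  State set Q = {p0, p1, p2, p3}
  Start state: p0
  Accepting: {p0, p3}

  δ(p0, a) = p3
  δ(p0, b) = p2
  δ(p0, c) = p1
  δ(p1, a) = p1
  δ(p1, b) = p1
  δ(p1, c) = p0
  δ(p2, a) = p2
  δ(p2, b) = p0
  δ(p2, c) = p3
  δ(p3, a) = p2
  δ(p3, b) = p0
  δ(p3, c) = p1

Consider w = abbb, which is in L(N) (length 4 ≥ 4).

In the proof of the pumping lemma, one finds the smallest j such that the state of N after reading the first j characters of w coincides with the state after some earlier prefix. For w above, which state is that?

p0

Run of N on w = a b b b:
  step 0: p0  (start)
  step 1: p3  (read a: p0→p3)
  step 2: p0  (read b: p3→p0)   ← first repeat (p0 seen earlier)
  step 3: p2  (read b: p0→p2)
  step 4: p0  (read b: p2→p0)

The earliest repeat is at step j = 2: N is in p0, which it already visited at step i = 0.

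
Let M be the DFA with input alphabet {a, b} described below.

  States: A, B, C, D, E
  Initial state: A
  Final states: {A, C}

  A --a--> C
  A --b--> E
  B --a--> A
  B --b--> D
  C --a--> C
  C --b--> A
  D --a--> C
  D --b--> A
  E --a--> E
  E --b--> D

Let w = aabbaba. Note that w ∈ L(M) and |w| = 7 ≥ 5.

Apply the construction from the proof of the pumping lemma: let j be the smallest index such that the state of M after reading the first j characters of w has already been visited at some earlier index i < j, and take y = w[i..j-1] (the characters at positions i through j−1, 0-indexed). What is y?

Run of M on w = a a b b a b a:
  step 0: A  (start)
  step 1: C  (read a: A→C)
  step 2: C  (read a: C→C)   ← first repeat (C seen earlier)
  step 3: A  (read b: C→A)
  step 4: E  (read b: A→E)
  step 5: E  (read a: E→E)
  step 6: D  (read b: E→D)
  step 7: C  (read a: D→C)

So i = 1, j = 2, giving x = w[0:1] = a, y = w[1:2] = a, z = w[2:7] = bbaba.
Check: |xy| = 2 ≤ 5 and |y| = 1 ≥ 1. Reading y takes M from C back to C, so every xyⁱz is accepted.
Pumping length from the standard proof: p = 5 (the number of states). The repeated state found above gives |xy| = j ≤ 5 and |y| = j − i ≥ 1.

a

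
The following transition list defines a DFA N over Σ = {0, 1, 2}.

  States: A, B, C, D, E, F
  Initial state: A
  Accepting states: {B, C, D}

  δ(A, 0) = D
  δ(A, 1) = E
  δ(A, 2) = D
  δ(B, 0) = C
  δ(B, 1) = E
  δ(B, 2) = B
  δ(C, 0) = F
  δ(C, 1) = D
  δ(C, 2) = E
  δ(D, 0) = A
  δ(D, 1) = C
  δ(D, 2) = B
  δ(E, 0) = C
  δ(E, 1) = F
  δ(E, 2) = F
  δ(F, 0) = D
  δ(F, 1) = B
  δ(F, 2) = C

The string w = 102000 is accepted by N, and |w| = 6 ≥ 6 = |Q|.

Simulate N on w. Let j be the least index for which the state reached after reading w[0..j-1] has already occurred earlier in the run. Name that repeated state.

E

State sequence: A -1-> E -0-> C -2-> E -0-> C -0-> F -0-> D
First repeat at step 3: E was already visited.

The earliest repeat is at step j = 3: N is in E, which it already visited at step i = 1.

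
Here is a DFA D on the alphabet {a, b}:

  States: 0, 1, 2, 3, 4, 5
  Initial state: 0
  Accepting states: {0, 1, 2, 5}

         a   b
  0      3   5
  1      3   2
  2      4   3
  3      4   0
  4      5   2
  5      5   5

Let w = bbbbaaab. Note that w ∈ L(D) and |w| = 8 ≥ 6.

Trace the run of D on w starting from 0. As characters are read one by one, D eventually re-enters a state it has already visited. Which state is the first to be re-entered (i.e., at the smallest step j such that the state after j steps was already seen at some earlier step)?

State sequence: 0 -b-> 5 -b-> 5 -b-> 5 -b-> 5 -a-> 5 -a-> 5 -a-> 5 -b-> 5
First repeat at step 2: 5 was already visited.

The earliest repeat is at step j = 2: D is in 5, which it already visited at step i = 1.
The DFA has 6 states, so the proof of the pumping lemma guarantees a repeated state among the first 6+1 visited; the segment between the two visits is the pumpable y.

5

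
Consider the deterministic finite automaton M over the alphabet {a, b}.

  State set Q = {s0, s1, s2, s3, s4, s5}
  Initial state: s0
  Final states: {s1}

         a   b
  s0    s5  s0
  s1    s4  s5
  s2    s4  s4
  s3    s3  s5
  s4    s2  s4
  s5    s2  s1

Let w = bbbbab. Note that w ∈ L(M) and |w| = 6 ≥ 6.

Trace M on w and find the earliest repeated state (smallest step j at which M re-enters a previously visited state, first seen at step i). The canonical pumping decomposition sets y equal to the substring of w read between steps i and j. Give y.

Run of M on w = b b b b a b:
  step 0: s0  (start)
  step 1: s0  (read b: s0→s0)   ← first repeat (s0 seen earlier)
  step 2: s0  (read b: s0→s0)
  step 3: s0  (read b: s0→s0)
  step 4: s0  (read b: s0→s0)
  step 5: s5  (read a: s0→s5)
  step 6: s1  (read b: s5→s1)

So i = 0, j = 1, giving x = w[0:0] = ε, y = w[0:1] = b, z = w[1:6] = bbbab.
Check: |xy| = 1 ≤ 6 and |y| = 1 ≥ 1. Reading y takes M from s0 back to s0, so every xyⁱz is accepted.

b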